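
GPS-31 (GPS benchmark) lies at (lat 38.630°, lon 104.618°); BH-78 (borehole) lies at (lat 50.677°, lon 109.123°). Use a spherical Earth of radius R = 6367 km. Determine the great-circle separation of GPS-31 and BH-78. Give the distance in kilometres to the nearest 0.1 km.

1384.6 km

Δφ = 12.0470°,  Δλ = 4.5050°
a = sin²(Δφ/2) + cos φ₁ cos φ₂ sin²(Δλ/2) = 0.011776
c = 2·arcsin(√a) = 0.217466 rad = 12.4599°
d = R·c = 6367 × 0.217466 = 1384.6 km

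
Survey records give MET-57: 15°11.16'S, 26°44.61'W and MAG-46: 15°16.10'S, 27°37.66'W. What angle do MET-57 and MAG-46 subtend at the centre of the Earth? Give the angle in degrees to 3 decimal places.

MET-57: φ = -15.18600°, λ = -26.74350°
MAG-46: φ = -15.26833°, λ = -27.62767°
Δφ = -0.0823°,  Δλ = -0.8842°
a = sin²(Δφ/2) + cos φ₁ cos φ₂ sin²(Δλ/2) = 0.000056
c = 2·arcsin(√a) = 0.014959 rad = 0.8571°

0.857°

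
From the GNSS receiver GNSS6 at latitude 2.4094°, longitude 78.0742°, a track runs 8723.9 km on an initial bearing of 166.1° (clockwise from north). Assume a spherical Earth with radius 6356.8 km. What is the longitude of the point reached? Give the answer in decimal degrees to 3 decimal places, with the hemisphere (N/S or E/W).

δ = d/R = 8723.9/6356.8 = 1.372373 rad
φ₂ = arcsin(sin φ₁ cos δ + cos φ₁ sin δ cos θ)
   = arcsin(0.04204·0.19712 + 0.99912·0.98038·-0.97072) = -70.48281°
λ₂ = λ₁ + atan2(sin θ sin δ cos φ₁, cos δ − sin φ₁ sin φ₂) = 122.89921°

122.899°E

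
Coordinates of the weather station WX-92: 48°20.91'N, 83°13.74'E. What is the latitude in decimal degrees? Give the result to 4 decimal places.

48° + 20.91′/60 = 48 + 0.34850 = 48.3485°

48.3485°N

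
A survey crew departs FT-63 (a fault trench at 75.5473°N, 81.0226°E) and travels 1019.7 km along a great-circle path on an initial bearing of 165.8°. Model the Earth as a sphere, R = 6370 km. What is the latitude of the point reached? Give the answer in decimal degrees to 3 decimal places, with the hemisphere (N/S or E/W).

δ = d/R = 1019.7/6370 = 0.160078 rad
φ₂ = arcsin(sin φ₁ cos δ + cos φ₁ sin δ cos θ)
   = arcsin(0.96835·0.98721 + 0.24958·0.15940·-0.96945) = 66.54987°
λ₂ = λ₁ + atan2(sin θ sin δ cos φ₁, cos δ − sin φ₁ sin φ₂) = 86.66134°

66.550°N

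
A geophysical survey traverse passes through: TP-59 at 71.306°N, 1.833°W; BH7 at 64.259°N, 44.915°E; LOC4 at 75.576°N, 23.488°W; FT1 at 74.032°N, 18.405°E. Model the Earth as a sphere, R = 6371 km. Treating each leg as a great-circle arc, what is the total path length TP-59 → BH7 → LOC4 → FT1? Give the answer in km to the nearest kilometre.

TP-59→BH7: c = 0.321929 rad, d = 2051.01 km
BH7→LOC4: c = 0.422192 rad, d = 2689.79 km
LOC4→FT1: c = 0.189380 rad, d = 1206.54 km
Total = 2051.01 + 2689.79 + 1206.54 = 5947.34 km

5947 km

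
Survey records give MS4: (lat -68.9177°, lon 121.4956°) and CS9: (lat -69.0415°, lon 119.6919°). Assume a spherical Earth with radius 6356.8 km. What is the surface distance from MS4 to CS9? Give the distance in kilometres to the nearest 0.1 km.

73.1 km

Δφ = -0.1238°,  Δλ = -1.8037°
a = sin²(Δφ/2) + cos φ₁ cos φ₂ sin²(Δλ/2) = 0.000033
c = 2·arcsin(√a) = 0.011496 rad = 0.6587°
d = R·c = 6356.8 × 0.011496 = 73.1 km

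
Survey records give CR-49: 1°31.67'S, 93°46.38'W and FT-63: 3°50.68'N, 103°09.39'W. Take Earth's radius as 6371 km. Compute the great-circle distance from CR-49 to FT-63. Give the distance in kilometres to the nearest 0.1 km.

CR-49: φ = -1.52783°, λ = -93.77300°
FT-63: φ = +3.84467°, λ = -103.15650°
Δφ = 5.3725°,  Δλ = -9.3835°
a = sin²(Δφ/2) + cos φ₁ cos φ₂ sin²(Δλ/2) = 0.008869
c = 2·arcsin(√a) = 0.188635 rad = 10.8080°
d = R·c = 6371 × 0.188635 = 1201.8 km

1201.8 km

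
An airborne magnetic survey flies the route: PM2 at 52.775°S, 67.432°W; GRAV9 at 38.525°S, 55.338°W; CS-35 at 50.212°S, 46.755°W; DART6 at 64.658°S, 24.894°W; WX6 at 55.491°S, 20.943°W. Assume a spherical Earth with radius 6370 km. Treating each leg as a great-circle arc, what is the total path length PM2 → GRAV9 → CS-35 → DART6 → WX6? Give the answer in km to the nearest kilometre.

PM2→GRAV9: c = 0.288307 rad, d = 1836.51 km
GRAV9→CS-35: c = 0.230020 rad, d = 1465.23 km
CS-35→DART6: c = 0.321741 rad, d = 2049.49 km
DART6→WX6: c = 0.163572 rad, d = 1041.95 km
Total = 1836.51 + 1465.23 + 2049.49 + 1041.95 = 6393.19 km

6393 km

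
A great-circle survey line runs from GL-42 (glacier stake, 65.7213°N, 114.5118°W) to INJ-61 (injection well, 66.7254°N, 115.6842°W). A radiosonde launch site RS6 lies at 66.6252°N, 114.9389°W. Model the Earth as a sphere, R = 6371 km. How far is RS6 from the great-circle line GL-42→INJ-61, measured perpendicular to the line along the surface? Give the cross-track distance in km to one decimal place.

δ₁₃ = central angle GL-42→RS6 = 0.016061 rad  (haversine)
θ₁₃ = bearing GL-42→RS6 = 349.389°,  θ₁₂ = bearing GL-42→INJ-61 = 335.327°
dₓₜ = R·arcsin(sin δ₁₃ · sin(θ₁₃ − θ₁₂)) = 6371·arcsin(0.01606·sin(14.062°)) = 24.860 km
|dₓₜ| = 24.860 km

24.9 km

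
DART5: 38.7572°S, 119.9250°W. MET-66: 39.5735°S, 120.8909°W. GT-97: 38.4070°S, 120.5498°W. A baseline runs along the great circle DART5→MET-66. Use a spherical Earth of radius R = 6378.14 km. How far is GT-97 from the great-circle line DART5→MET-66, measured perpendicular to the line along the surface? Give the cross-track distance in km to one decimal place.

66.4 km

δ₁₃ = central angle DART5→GT-97 = 0.010489 rad  (haversine)
θ₁₃ = bearing DART5→GT-97 = 305.446°,  θ₁₂ = bearing DART5→MET-66 = 222.230°
dₓₜ = R·arcsin(sin δ₁₃ · sin(θ₁₃ − θ₁₂)) = 6378.14·arcsin(0.01049·sin(83.216°)) = 66.433 km
|dₓₜ| = 66.433 km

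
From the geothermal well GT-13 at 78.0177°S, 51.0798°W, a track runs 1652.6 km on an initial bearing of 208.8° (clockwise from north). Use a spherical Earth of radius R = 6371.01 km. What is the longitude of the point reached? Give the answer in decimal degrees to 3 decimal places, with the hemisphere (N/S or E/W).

149.915°W

δ = d/R = 1652.6/6371.01 = 0.259394 rad
φ₂ = arcsin(sin φ₁ cos δ + cos φ₁ sin δ cos θ)
   = arcsin(-0.97821·0.96655 + 0.20761·0.25649·-0.87631) = -82.81630°
λ₂ = λ₁ + atan2(sin θ sin δ cos φ₁, cos δ − sin φ₁ sin φ₂) = -149.91483°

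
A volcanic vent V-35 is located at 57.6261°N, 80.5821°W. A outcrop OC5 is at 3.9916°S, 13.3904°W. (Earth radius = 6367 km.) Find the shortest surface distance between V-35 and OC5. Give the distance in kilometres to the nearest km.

9054 km

Δφ = -61.6177°,  Δλ = 67.1917°
a = sin²(Δφ/2) + cos φ₁ cos φ₂ sin²(Δλ/2) = 0.425865
c = 2·arcsin(√a) = 1.421978 rad = 81.4734°
d = R·c = 6367 × 1.421978 = 9053.7 km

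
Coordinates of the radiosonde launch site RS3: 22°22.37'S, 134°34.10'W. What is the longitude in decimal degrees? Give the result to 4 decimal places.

134° + 34.10′/60 = 134 + 0.56833 = 134.5683°

134.5683°W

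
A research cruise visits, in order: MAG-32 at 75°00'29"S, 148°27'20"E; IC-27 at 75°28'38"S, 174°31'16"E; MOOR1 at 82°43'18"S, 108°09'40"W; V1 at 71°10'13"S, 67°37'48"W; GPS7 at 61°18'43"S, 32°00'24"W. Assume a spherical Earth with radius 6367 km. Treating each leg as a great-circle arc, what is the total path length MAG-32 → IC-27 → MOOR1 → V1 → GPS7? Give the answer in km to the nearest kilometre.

5824 km

MAG-32: φ = -75.00806°, λ = +148.45556°
IC-27: φ = -75.47722°, λ = +174.52111°
MOOR1: φ = -82.72167°, λ = -108.16111°
V1: φ = -71.17028°, λ = -67.63000°
GPS7: φ = -61.31194°, λ = -32.00667°
MAG-32→IC-27: c = 0.115226 rad, d = 733.65 km
IC-27→MOOR1: c = 0.256741 rad, d = 1634.67 km
MOOR1→V1: c = 0.245836 rad, d = 1565.24 km
V1→GPS7: c = 0.296928 rad, d = 1890.54 km
Total = 733.65 + 1634.67 + 1565.24 + 1890.54 = 5824.10 km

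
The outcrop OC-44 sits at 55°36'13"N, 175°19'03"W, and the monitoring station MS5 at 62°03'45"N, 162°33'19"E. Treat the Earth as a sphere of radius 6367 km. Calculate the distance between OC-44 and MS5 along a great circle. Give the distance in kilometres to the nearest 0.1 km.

1450.6 km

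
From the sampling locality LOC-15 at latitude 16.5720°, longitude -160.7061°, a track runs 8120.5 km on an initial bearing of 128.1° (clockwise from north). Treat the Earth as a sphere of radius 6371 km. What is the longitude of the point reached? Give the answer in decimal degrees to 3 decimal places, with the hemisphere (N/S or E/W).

101.473°W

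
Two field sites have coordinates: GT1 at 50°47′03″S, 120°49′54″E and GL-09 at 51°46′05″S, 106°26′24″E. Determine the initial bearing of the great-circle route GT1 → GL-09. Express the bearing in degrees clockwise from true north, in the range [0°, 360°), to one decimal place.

258.2°

GT1: φ = -50.78417°, λ = +120.83167°
GL-09: φ = -51.76806°, λ = +106.44000°
Δλ = -14.3917°
y = sin Δλ · cos φ₂ = -0.153814
x = cos φ₁ sin φ₂ − sin φ₁ cos φ₂ cos Δλ = -0.032217
θ = atan2(y, x) = -101.8299° → 258.1701° (mod 360°)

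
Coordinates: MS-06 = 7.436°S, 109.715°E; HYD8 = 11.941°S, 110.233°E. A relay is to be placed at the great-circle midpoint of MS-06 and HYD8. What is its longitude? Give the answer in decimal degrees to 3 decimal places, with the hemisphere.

109.972°E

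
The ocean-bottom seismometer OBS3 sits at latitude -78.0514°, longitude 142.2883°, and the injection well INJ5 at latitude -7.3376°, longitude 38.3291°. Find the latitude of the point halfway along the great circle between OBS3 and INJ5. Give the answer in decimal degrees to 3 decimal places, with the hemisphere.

48.953°S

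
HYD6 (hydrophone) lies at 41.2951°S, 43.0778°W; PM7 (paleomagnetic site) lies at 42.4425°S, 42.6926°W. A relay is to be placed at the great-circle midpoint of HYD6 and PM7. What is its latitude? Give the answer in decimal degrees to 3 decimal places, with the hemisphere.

41.869°S

Bx = cos φ₂ cos Δλ = 0.737938,  By = cos φ₂ sin Δλ = 0.004961
φₘ = atan2(sin φ₁ + sin φ₂, √((cos φ₁ + Bx)² + By²)) = -41.86896°
λₘ = λ₁ + atan2(By, cos φ₁ + Bx) = -42.88693°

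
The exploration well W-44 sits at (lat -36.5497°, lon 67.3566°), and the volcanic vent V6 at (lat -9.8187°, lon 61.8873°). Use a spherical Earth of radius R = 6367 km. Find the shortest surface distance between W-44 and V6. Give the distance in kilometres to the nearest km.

3021 km

Δφ = 26.7310°,  Δλ = -5.4693°
a = sin²(Δφ/2) + cos φ₁ cos φ₂ sin²(Δλ/2) = 0.055238
c = 2·arcsin(√a) = 0.474493 rad = 27.1865°
d = R·c = 6367 × 0.474493 = 3021.1 km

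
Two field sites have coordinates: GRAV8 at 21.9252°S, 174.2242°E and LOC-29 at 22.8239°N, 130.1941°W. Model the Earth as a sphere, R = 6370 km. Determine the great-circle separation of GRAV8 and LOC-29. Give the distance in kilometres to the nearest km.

Δφ = 44.7491°,  Δλ = 55.5817°
a = sin²(Δφ/2) + cos φ₁ cos φ₂ sin²(Δλ/2) = 0.330774
c = 2·arcsin(√a) = 1.225524 rad = 70.2174°
d = R·c = 6370 × 1.225524 = 7806.6 km

7807 km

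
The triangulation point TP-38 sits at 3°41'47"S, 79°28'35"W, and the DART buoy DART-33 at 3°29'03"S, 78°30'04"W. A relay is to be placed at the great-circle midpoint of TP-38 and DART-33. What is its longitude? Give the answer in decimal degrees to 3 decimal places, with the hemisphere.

TP-38: φ = -3.69639°, λ = -79.47639°
DART-33: φ = -3.48417°, λ = -78.50111°
Bx = cos φ₂ cos Δλ = 0.998007,  By = cos φ₂ sin Δλ = 0.016990
φₘ = atan2(sin φ₁ + sin φ₂, √((cos φ₁ + Bx)² + By²)) = -3.59041°
λₘ = λ₁ + atan2(By, cos φ₁ + Bx) = -78.98869°

78.989°W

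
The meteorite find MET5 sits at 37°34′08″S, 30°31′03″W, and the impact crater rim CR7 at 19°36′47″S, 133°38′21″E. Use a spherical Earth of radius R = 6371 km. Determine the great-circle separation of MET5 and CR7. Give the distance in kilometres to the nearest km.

MET5: φ = -37.56889°, λ = -30.51750°
CR7: φ = -19.61306°, λ = +133.63917°
Δφ = 17.9558°,  Δλ = 164.1567°
a = sin²(Δφ/2) + cos φ₁ cos φ₂ sin²(Δλ/2) = 0.756805
c = 2·arcsin(√a) = 2.110183 rad = 120.9046°
d = R·c = 6371 × 2.110183 = 13444.0 km

13444 km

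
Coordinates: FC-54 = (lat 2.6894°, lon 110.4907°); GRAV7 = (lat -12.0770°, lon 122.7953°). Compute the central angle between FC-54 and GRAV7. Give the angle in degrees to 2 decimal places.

Δφ = -14.7664°,  Δλ = 12.3046°
a = sin²(Δφ/2) + cos φ₁ cos φ₂ sin²(Δλ/2) = 0.027733
c = 2·arcsin(√a) = 0.334622 rad = 19.1724°

19.17°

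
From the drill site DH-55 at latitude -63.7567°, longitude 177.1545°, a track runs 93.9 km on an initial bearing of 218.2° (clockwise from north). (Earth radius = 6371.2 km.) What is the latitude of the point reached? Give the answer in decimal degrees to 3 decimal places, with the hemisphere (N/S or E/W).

64.415°S

δ = d/R = 93.9/6371.2 = 0.014738 rad
φ₂ = arcsin(sin φ₁ cos δ + cos φ₁ sin δ cos θ)
   = arcsin(-0.89692·0.99989 + 0.44218·0.01474·-0.78586) = -64.41535°
λ₂ = λ₁ + atan2(sin θ sin δ cos φ₁, cos δ − sin φ₁ sin φ₂) = 175.94521°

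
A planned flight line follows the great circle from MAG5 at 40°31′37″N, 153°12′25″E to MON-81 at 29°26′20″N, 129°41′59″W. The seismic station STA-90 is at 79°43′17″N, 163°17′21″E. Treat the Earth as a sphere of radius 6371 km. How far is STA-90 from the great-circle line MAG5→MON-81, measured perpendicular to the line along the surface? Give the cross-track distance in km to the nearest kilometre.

MAG5: φ = +40.52694°, λ = +153.20694°
MON-81: φ = +29.43889°, λ = -129.69972°
STA-90: φ = +79.72139°, λ = +163.28917°
δ₁₃ = central angle MAG5→STA-90 = 0.687380 rad  (haversine)
θ₁₃ = bearing MAG5→STA-90 = 2.822°,  θ₁₂ = bearing MAG5→MON-81 = 73.765°
dₓₜ = R·arcsin(sin δ₁₃ · sin(θ₁₃ − θ₁₂)) = 6371·arcsin(0.63451·sin(-70.943°)) = -4097.674 km
|dₓₜ| = 4097.674 km

4098 km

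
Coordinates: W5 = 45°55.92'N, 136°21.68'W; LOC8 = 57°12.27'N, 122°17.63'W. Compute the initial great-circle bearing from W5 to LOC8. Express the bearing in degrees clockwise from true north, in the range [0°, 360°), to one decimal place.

W5: φ = +45.93200°, λ = -136.36133°
LOC8: φ = +57.20450°, λ = -122.29383°
Δλ = 14.0675°
y = sin Δλ · cos φ₂ = 0.131654
x = cos φ₁ sin φ₂ − sin φ₁ cos φ₂ cos Δλ = 0.207147
θ = atan2(y, x) = 32.4384° → 32.4384° (mod 360°)

32.4°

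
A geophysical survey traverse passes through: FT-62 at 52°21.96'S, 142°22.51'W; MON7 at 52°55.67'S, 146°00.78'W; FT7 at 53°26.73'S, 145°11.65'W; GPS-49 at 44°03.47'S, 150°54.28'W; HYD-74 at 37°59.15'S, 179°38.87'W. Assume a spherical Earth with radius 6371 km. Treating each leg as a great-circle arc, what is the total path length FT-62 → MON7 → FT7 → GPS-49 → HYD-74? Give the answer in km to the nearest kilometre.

FT-62: φ = -52.36600°, λ = -142.37517°
MON7: φ = -52.92783°, λ = -146.01300°
FT7: φ = -53.44550°, λ = -145.19417°
GPS-49: φ = -44.05783°, λ = -150.90467°
HYD-74: φ = -37.98583°, λ = -179.64783°
FT-62→MON7: c = 0.039746 rad, d = 253.22 km
MON7→FT7: c = 0.012448 rad, d = 79.31 km
FT7→GPS-49: c = 0.176392 rad, d = 1123.79 km
GPS-49→HYD-74: c = 0.390813 rad, d = 2489.87 km
Total = 253.22 + 79.31 + 1123.79 + 2489.87 = 3946.19 km

3946 km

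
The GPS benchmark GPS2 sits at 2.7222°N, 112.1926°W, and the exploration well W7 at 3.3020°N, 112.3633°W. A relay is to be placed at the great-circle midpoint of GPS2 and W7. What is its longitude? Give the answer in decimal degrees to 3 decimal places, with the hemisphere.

112.278°W

Bx = cos φ₂ cos Δλ = 0.998335,  By = cos φ₂ sin Δλ = -0.002974
φₘ = atan2(sin φ₁ + sin φ₂, √((cos φ₁ + Bx)² + By²)) = 3.01210°
λₘ = λ₁ + atan2(By, cos φ₁ + Bx) = -112.27793°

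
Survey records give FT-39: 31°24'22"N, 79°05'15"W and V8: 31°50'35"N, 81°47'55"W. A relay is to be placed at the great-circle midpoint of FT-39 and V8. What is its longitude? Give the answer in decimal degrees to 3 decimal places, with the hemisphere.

80.440°W

FT-39: φ = +31.40611°, λ = -79.08750°
V8: φ = +31.84306°, λ = -81.79861°
Bx = cos φ₂ cos Δλ = 0.848546,  By = cos φ₂ sin Δλ = -0.040181
φₘ = atan2(sin φ₁ + sin φ₂, √((cos φ₁ + Bx)² + By²)) = 31.63174°
λₘ = λ₁ + atan2(By, cos φ₁ + Bx) = -80.43987°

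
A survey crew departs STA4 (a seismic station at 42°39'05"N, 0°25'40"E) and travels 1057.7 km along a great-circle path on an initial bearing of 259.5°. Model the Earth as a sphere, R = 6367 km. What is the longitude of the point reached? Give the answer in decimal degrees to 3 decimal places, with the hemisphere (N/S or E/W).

11.871°W

STA4: φ = +42.65139°, λ = +0.42778°
δ = d/R = 1057.7/6367 = 0.166122 rad
φ₂ = arcsin(sin φ₁ cos δ + cos φ₁ sin δ cos θ)
   = arcsin(0.67754·0.98623 + 0.73549·0.16536·-0.18224) = 40.24408°
λ₂ = λ₁ + atan2(sin θ sin δ cos φ₁, cos δ − sin φ₁ sin φ₂) = -11.87102°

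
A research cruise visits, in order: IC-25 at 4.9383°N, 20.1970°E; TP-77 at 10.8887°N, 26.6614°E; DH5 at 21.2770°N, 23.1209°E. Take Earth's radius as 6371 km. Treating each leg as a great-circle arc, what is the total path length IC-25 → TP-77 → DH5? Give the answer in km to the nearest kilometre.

IC-25→TP-77: c = 0.152518 rad, d = 971.69 km
TP-77→DH5: c = 0.190753 rad, d = 1215.28 km
Total = 971.69 + 1215.28 = 2186.98 km

2187 km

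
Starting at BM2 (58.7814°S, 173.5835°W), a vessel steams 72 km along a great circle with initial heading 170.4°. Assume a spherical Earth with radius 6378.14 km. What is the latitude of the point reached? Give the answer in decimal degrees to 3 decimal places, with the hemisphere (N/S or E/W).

59.419°S

δ = d/R = 72/6378.14 = 0.011289 rad
φ₂ = arcsin(sin φ₁ cos δ + cos φ₁ sin δ cos θ)
   = arcsin(-0.85520·0.99994 + 0.51830·0.01129·-0.98600) = -59.41896°
λ₂ = λ₁ + atan2(sin θ sin δ cos φ₁, cos δ − sin φ₁ sin φ₂) = -173.37149°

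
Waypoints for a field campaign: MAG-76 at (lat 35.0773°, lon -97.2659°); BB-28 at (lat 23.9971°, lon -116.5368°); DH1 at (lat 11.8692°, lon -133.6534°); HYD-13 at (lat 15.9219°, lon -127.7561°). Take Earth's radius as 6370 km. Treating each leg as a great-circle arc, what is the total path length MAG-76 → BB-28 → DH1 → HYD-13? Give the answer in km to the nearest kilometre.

MAG-76→BB-28: c = 0.349723 rad, d = 2227.73 km
BB-28→DH1: c = 0.353744 rad, d = 2253.35 km
DH1→HYD-13: c = 0.122396 rad, d = 779.66 km
Total = 2227.73 + 2253.35 + 779.66 = 5260.74 km

5261 km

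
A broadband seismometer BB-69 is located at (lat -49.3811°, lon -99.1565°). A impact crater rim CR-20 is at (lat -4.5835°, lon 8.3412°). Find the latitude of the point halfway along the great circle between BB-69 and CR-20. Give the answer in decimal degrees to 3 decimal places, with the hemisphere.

Bx = cos φ₂ cos Δλ = -0.299706,  By = cos φ₂ sin Δλ = 0.950679
φₘ = atan2(sin φ₁ + sin φ₂, √((cos φ₁ + Bx)² + By²)) = -39.61728°
λₘ = λ₁ + atan2(By, cos φ₁ + Bx) = -29.43804°

39.617°S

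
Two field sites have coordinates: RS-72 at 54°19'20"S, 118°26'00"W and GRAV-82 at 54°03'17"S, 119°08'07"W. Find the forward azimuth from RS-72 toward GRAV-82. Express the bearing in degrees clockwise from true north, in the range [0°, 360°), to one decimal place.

302.8°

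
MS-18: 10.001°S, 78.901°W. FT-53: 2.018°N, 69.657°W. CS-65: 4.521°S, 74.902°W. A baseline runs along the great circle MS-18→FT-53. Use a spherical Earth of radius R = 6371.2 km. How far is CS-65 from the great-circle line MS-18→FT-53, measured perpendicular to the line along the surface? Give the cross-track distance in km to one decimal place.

δ₁₃ = central angle MS-18→CS-65 = 0.118057 rad  (haversine)
θ₁₃ = bearing MS-18→CS-65 = 36.175°,  θ₁₂ = bearing MS-18→FT-53 = 37.932°
dₓₜ = R·arcsin(sin δ₁₃ · sin(θ₁₃ − θ₁₂)) = 6371.2·arcsin(0.11778·sin(-1.757°)) = -23.013 km
|dₓₜ| = 23.013 km

23.0 km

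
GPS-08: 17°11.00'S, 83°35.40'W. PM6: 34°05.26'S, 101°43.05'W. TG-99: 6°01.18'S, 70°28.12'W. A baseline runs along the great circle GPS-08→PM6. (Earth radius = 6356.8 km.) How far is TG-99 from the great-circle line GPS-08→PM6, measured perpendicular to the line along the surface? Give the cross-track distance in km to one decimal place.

327.4 km

GPS-08: φ = -17.18333°, λ = -83.59000°
PM6: φ = -34.08767°, λ = -101.71750°
TG-99: φ = -6.01967°, λ = -70.46867°
δ₁₃ = central angle GPS-08→TG-99 = 0.296816 rad  (haversine)
θ₁₃ = bearing GPS-08→TG-99 = 50.525°,  θ₁₂ = bearing GPS-08→PM6 = 220.386°
dₓₜ = R·arcsin(sin δ₁₃ · sin(θ₁₃ − θ₁₂)) = 6356.8·arcsin(0.29248·sin(-169.861°)) = -327.428 km
|dₓₜ| = 327.428 km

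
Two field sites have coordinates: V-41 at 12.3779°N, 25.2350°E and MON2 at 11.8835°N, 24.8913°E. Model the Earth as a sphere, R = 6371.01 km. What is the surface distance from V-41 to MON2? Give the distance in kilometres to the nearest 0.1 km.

Δφ = -0.4944°,  Δλ = -0.3437°
a = sin²(Δφ/2) + cos φ₁ cos φ₂ sin²(Δλ/2) = 0.000027
c = 2·arcsin(√a) = 0.010433 rad = 0.5978°
d = R·c = 6371.01 × 0.010433 = 66.5 km

66.5 km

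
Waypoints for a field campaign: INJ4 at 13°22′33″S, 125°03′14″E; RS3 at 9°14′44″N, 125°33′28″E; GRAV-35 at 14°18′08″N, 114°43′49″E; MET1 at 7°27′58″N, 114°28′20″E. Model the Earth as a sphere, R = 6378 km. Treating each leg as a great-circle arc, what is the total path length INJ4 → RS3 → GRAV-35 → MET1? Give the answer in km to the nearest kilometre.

4587 km

INJ4: φ = -13.37583°, λ = +125.05389°
RS3: φ = +9.24556°, λ = +125.55778°
GRAV-35: φ = +14.30222°, λ = +114.73028°
MET1: φ = +7.46611°, λ = +114.47222°
INJ4→RS3: c = 0.394914 rad, d = 2518.76 km
RS3→GRAV-35: c = 0.204901 rad, d = 1306.86 km
GRAV-35→MET1: c = 0.119394 rad, d = 761.50 km
Total = 2518.76 + 1306.86 + 761.50 = 4587.12 km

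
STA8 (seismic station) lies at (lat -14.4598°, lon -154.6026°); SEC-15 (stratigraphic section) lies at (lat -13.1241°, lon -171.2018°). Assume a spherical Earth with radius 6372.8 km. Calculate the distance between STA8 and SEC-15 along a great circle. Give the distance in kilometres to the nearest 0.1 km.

1798.8 km

Δφ = 1.3357°,  Δλ = -16.5992°
a = sin²(Δφ/2) + cos φ₁ cos φ₂ sin²(Δλ/2) = 0.019786
c = 2·arcsin(√a) = 0.282258 rad = 16.1722°
d = R·c = 6372.8 × 0.282258 = 1798.8 km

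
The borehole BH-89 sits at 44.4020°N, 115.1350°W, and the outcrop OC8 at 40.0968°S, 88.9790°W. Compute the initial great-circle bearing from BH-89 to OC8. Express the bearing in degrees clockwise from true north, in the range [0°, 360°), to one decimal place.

160.3°

Δλ = 26.1560°
y = sin Δλ · cos φ₂ = 0.337206
x = cos φ₁ sin φ₂ − sin φ₁ cos φ₂ cos Δλ = -0.940585
θ = atan2(y, x) = 160.2769° → 160.2769° (mod 360°)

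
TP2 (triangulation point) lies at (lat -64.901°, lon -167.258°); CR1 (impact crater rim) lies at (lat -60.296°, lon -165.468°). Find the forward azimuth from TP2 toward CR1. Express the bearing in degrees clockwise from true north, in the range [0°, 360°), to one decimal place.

10.9°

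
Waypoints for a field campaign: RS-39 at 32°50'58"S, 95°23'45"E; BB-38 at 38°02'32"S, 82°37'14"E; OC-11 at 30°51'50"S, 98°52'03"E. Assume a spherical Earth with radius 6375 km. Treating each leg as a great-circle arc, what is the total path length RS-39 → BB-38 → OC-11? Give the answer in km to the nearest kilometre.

RS-39: φ = -32.84944°, λ = +95.39583°
BB-38: φ = -38.04222°, λ = +82.62056°
OC-11: φ = -30.86389°, λ = +98.86750°
RS-39→BB-38: c = 0.202747 rad, d = 1292.51 km
BB-38→OC-11: c = 0.264724 rad, d = 1687.62 km
Total = 1292.51 + 1687.62 = 2980.13 km

2980 km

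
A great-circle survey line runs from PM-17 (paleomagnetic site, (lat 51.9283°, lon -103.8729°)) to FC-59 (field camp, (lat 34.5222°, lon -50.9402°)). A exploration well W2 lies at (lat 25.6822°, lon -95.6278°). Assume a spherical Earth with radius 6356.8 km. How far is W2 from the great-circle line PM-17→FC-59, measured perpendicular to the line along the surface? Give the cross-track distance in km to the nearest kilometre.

2797 km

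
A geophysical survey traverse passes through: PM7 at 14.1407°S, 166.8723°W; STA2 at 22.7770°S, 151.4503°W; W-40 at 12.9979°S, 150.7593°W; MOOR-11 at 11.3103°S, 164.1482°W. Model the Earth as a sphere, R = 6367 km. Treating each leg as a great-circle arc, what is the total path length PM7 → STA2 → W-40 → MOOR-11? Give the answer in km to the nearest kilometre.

4441 km

PM7→STA2: c = 0.296145 rad, d = 1885.56 km
STA2→W-40: c = 0.171062 rad, d = 1089.15 km
W-40→MOOR-11: c = 0.230301 rad, d = 1466.33 km
Total = 1885.56 + 1089.15 + 1466.33 = 4441.03 km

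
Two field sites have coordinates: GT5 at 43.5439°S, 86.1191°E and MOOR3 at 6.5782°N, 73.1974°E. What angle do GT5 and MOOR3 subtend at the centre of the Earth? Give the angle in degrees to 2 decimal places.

51.47°

Δφ = 50.1221°,  Δλ = -12.9217°
a = sin²(Δφ/2) + cos φ₁ cos φ₂ sin²(Δλ/2) = 0.188541
c = 2·arcsin(√a) = 0.898328 rad = 51.4704°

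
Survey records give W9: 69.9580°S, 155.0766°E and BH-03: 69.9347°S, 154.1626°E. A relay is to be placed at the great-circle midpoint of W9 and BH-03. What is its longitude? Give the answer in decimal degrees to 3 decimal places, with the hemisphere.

Bx = cos φ₂ cos Δλ = 0.343047,  By = cos φ₂ sin Δλ = -0.005473
φₘ = atan2(sin φ₁ + sin φ₂, √((cos φ₁ + Bx)² + By²)) = -69.94694°
λₘ = λ₁ + atan2(By, cos φ₁ + Bx) = 154.61935°

154.619°E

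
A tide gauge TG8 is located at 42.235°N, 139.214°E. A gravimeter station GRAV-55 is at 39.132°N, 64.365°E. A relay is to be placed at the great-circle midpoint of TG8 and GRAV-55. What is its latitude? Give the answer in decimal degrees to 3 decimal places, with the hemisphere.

47.263°N

Bx = cos φ₂ cos Δλ = 0.202738,  By = cos φ₂ sin Δλ = -0.748731
φₘ = atan2(sin φ₁ + sin φ₂, √((cos φ₁ + Bx)² + By²)) = 47.26285°
λₘ = λ₁ + atan2(By, cos φ₁ + Bx) = 100.76875°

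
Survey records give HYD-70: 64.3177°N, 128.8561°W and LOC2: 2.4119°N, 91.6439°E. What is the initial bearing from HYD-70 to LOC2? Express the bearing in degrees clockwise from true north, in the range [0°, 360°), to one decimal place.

317.3°

Δλ = -139.5000°
y = sin Δλ · cos φ₂ = -0.648873
x = cos φ₁ sin φ₂ − sin φ₁ cos φ₂ cos Δλ = 0.702917
θ = atan2(y, x) = -42.7105° → 317.2895° (mod 360°)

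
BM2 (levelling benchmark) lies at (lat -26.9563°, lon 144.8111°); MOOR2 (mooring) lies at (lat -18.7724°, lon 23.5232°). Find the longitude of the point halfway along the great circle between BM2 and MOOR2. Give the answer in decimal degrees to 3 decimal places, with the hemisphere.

81.097°E

Bx = cos φ₂ cos Δλ = -0.491712,  By = cos φ₂ sin Δλ = -0.809109
φₘ = atan2(sin φ₁ + sin φ₂, √((cos φ₁ + Bx)² + By²)) = -40.66030°
λₘ = λ₁ + atan2(By, cos φ₁ + Bx) = 81.09708°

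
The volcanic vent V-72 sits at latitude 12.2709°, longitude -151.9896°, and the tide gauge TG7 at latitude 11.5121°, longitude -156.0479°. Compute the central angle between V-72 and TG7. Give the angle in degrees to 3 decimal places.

Δφ = -0.7588°,  Δλ = -4.0583°
a = sin²(Δφ/2) + cos φ₁ cos φ₂ sin²(Δλ/2) = 0.001244
c = 2·arcsin(√a) = 0.070563 rad = 4.0430°

4.043°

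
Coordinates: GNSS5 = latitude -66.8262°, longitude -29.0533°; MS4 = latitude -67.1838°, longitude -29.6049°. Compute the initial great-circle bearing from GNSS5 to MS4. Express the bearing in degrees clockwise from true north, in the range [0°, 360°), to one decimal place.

Δλ = -0.5516°
y = sin Δλ · cos φ₂ = -0.003733
x = cos φ₁ sin φ₂ − sin φ₁ cos φ₂ cos Δλ = -0.006258
θ = atan2(y, x) = -149.1813° → 210.8187° (mod 360°)

210.8°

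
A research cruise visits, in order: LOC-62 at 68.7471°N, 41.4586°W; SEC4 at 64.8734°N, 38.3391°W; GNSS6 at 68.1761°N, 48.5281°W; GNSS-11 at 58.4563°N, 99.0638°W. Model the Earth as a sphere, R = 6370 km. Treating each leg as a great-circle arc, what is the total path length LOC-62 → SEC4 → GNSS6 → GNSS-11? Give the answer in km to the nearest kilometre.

LOC-62→SEC4: c = 0.070905 rad, d = 451.66 km
SEC4→GNSS6: c = 0.091139 rad, d = 580.56 km
GNSS6→GNSS-11: c = 0.415846 rad, d = 2648.94 km
Total = 451.66 + 580.56 + 2648.94 = 3681.16 km

3681 km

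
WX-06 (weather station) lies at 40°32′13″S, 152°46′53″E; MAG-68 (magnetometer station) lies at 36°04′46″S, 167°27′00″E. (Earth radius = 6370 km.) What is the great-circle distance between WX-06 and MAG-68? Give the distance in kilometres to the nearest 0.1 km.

WX-06: φ = -40.53694°, λ = +152.78139°
MAG-68: φ = -36.07944°, λ = +167.45000°
Δφ = 4.4575°,  Δλ = 14.6686°
a = sin²(Δφ/2) + cos φ₁ cos φ₂ sin²(Δλ/2) = 0.011522
c = 2·arcsin(√a) = 0.215097 rad = 12.3242°
d = R·c = 6370 × 0.215097 = 1370.2 km

1370.2 km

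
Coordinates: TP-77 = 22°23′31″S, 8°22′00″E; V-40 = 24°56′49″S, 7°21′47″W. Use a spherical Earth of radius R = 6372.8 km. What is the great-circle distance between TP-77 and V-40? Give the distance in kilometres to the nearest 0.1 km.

TP-77: φ = -22.39194°, λ = +8.36667°
V-40: φ = -24.94694°, λ = -7.36306°
Δφ = -2.5550°,  Δλ = -15.7297°
a = sin²(Δφ/2) + cos φ₁ cos φ₂ sin²(Δλ/2) = 0.016194
c = 2·arcsin(√a) = 0.255206 rad = 14.6222°
d = R·c = 6372.8 × 0.255206 = 1626.4 km

1626.4 km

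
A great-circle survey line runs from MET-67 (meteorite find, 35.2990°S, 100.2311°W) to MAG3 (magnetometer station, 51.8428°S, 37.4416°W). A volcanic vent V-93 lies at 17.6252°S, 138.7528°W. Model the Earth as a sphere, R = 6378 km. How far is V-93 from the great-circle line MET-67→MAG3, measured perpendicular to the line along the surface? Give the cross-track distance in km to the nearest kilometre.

δ₁₃ = central angle MET-67→V-93 = 0.670483 rad  (haversine)
θ₁₃ = bearing MET-67→V-93 = 287.200°,  θ₁₂ = bearing MET-67→MAG3 = 131.052°
dₓₜ = R·arcsin(sin δ₁₃ · sin(θ₁₃ − θ₁₂)) = 6378·arcsin(0.62136·sin(156.148°)) = 1619.918 km
|dₓₜ| = 1619.918 km

1620 km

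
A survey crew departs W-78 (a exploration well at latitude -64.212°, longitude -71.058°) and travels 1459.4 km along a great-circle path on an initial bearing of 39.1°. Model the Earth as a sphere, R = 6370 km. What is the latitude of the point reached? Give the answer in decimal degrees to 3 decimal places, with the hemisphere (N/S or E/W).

53.150°S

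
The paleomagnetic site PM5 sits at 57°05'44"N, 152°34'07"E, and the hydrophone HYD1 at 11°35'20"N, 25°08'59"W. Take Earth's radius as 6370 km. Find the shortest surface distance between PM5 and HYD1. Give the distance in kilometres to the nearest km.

12373 km

PM5: φ = +57.09556°, λ = +152.56861°
HYD1: φ = +11.58889°, λ = -25.14972°
Δφ = -45.5067°,  Δλ = -177.7183°
a = sin²(Δφ/2) + cos φ₁ cos φ₂ sin²(Δλ/2) = 0.681541
c = 2·arcsin(√a) = 1.942370 rad = 111.2896°
d = R·c = 6370 × 1.942370 = 12372.9 km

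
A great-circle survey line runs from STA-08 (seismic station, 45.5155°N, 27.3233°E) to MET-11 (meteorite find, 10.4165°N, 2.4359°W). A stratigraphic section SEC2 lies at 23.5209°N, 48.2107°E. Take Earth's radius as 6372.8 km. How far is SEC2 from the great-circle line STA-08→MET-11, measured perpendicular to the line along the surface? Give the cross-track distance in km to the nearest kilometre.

3086 km

δ₁₃ = central angle STA-08→SEC2 = 0.484311 rad  (haversine)
θ₁₃ = bearing STA-08→SEC2 = 135.402°,  θ₁₂ = bearing STA-08→MET-11 = 225.338°
dₓₜ = R·arcsin(sin δ₁₃ · sin(θ₁₃ − θ₁₂)) = 6372.8·arcsin(0.46560·sin(-89.936°)) = -3086.413 km
|dₓₜ| = 3086.413 km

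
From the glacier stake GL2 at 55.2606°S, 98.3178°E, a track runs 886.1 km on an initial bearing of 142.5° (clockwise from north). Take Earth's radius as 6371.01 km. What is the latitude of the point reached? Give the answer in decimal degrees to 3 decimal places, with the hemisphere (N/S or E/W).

61.222°S

δ = d/R = 886.1/6371.01 = 0.139083 rad
φ₂ = arcsin(sin φ₁ cos δ + cos φ₁ sin δ cos θ)
   = arcsin(-0.82175·0.99034 + 0.56984·0.13864·-0.79335) = -61.22210°
λ₂ = λ₁ + atan2(sin θ sin δ cos φ₁, cos δ − sin φ₁ sin φ₂) = 108.41435°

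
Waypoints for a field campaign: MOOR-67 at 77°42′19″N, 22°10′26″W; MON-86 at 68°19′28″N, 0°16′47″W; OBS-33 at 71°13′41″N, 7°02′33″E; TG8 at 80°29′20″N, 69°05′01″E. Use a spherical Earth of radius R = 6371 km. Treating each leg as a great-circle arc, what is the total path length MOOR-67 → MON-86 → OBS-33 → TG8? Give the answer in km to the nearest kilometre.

MOOR-67: φ = +77.70528°, λ = -22.17389°
MON-86: φ = +68.32444°, λ = -0.27972°
OBS-33: φ = +71.22806°, λ = +7.04250°
TG8: φ = +80.48889°, λ = +69.08361°
MOOR-67→MON-86: c = 0.195482 rad, d = 1245.42 km
MON-86→OBS-33: c = 0.067141 rad, d = 427.76 km
OBS-33→TG8: c = 0.288324 rad, d = 1836.91 km
Total = 1245.42 + 427.76 + 1836.91 = 3510.08 km

3510 km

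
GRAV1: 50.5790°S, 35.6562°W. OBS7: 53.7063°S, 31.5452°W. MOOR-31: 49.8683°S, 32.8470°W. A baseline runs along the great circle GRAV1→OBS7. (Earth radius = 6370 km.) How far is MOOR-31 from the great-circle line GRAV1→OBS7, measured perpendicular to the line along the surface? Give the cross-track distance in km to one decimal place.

δ₁₃ = central angle GRAV1→MOOR-31 = 0.033730 rad  (haversine)
θ₁₃ = bearing GRAV1→MOOR-31 = 69.509°,  θ₁₂ = bearing GRAV1→OBS7 = 142.714°
dₓₜ = R·arcsin(sin δ₁₃ · sin(θ₁₃ − θ₁₂)) = 6370·arcsin(0.03372·sin(-73.205°)) = -205.690 km
|dₓₜ| = 205.690 km

205.7 km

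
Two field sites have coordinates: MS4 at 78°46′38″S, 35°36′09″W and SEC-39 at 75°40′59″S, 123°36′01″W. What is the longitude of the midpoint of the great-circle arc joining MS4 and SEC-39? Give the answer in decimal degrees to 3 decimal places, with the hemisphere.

MS4: φ = -78.77722°, λ = -35.60250°
SEC-39: φ = -75.68306°, λ = -123.60028°
Bx = cos φ₂ cos Δλ = 0.008640,  By = cos φ₂ sin Δλ = -0.247135
φₘ = atan2(sin φ₁ + sin φ₂, √((cos φ₁ + Bx)² + By²)) = -80.68020°
λₘ = λ₁ + atan2(By, cos φ₁ + Bx) = -86.16578°

86.166°W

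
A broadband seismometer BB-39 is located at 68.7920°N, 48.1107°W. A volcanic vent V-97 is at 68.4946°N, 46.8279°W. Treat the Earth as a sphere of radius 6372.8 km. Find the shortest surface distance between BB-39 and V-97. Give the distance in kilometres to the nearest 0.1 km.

Δφ = -0.2974°,  Δλ = 1.2828°
a = sin²(Δφ/2) + cos φ₁ cos φ₂ sin²(Δλ/2) = 0.000023
c = 2·arcsin(√a) = 0.009665 rad = 0.5538°
d = R·c = 6372.8 × 0.009665 = 61.6 km

61.6 km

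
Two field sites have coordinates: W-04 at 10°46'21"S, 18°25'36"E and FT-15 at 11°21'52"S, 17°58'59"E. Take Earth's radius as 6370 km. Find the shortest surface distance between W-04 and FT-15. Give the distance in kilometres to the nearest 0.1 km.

81.7 km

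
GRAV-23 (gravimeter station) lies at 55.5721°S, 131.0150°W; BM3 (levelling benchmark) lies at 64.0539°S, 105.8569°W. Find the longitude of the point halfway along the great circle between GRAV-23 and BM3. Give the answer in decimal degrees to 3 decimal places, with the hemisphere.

120.065°W

Bx = cos φ₂ cos Δλ = 0.396021,  By = cos φ₂ sin Δλ = 0.186000
φₘ = atan2(sin φ₁ + sin φ₂, √((cos φ₁ + Bx)² + By²)) = -60.40443°
λₘ = λ₁ + atan2(By, cos φ₁ + Bx) = -120.06529°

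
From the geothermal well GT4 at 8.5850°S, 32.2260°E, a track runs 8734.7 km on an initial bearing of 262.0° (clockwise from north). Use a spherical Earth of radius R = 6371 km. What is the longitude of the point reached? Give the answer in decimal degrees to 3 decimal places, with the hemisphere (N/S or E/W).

47.503°W

δ = d/R = 8734.7/6371 = 1.371009 rad
φ₂ = arcsin(sin φ₁ cos δ + cos φ₁ sin δ cos θ)
   = arcsin(-0.14928·0.19846 + 0.98880·0.98011·-0.13917) = -9.46830°
λ₂ = λ₁ + atan2(sin θ sin δ cos φ₁, cos δ − sin φ₁ sin φ₂) = -47.50301°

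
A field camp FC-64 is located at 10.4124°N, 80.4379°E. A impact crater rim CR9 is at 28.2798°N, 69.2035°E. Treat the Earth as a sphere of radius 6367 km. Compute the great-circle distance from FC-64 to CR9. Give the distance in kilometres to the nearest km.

2305 km

Δφ = 17.8674°,  Δλ = -11.2344°
a = sin²(Δφ/2) + cos φ₁ cos φ₂ sin²(Δλ/2) = 0.032414
c = 2·arcsin(√a) = 0.362051 rad = 20.7440°
d = R·c = 6367 × 0.362051 = 2305.2 km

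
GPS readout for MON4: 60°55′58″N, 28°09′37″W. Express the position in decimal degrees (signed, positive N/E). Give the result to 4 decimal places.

+60.9328°, -28.1603°

lat: 60.9328° N → +60.9328°
lon: 28.1603° W → -28.1603°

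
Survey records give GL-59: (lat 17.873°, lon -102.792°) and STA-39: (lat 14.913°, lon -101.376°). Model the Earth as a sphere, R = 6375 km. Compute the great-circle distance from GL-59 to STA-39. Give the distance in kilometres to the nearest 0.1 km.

Δφ = -2.9600°,  Δλ = 1.4160°
a = sin²(Δφ/2) + cos φ₁ cos φ₂ sin²(Δλ/2) = 0.000808
c = 2·arcsin(√a) = 0.056841 rad = 3.2568°
d = R·c = 6375 × 0.056841 = 362.4 km

362.4 km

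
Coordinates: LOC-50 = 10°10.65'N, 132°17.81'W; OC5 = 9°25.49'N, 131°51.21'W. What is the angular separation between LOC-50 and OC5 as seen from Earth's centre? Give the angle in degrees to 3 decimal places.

LOC-50: φ = +10.17750°, λ = -132.29683°
OC5: φ = +9.42483°, λ = -131.85350°
Δφ = -0.7527°,  Δλ = 0.4433°
a = sin²(Δφ/2) + cos φ₁ cos φ₂ sin²(Δλ/2) = 0.000058
c = 2·arcsin(√a) = 0.015189 rad = 0.8703°

0.870°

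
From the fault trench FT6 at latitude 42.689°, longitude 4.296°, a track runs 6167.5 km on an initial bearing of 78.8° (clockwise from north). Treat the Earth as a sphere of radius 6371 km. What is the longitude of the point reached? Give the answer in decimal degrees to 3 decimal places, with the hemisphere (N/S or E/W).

73.419°E

δ = d/R = 6167.5/6371 = 0.968058 rad
φ₂ = arcsin(sin φ₁ cos δ + cos φ₁ sin δ cos θ)
   = arcsin(0.67802·0.56690 + 0.73504·0.82379·0.19423) = 30.13119°
λ₂ = λ₁ + atan2(sin θ sin δ cos φ₁, cos δ − sin φ₁ sin φ₂) = 73.41913°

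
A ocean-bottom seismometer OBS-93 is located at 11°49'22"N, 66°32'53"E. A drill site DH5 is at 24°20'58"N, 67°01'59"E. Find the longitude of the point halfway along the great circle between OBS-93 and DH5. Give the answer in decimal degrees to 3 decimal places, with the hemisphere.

66.782°E

OBS-93: φ = +11.82278°, λ = +66.54806°
DH5: φ = +24.34944°, λ = +67.03306°
Bx = cos φ₂ cos Δλ = 0.911015,  By = cos φ₂ sin Δλ = 0.007712
φₘ = atan2(sin φ₁ + sin φ₂, √((cos φ₁ + Bx)² + By²)) = 18.08626°
λₘ = λ₁ + atan2(By, cos φ₁ + Bx) = 66.78186°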